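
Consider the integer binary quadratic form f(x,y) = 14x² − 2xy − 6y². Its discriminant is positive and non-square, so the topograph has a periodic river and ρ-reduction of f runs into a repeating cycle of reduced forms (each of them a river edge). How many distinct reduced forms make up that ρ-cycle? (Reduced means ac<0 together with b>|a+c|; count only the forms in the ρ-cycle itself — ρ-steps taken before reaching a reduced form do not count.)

D = 340, ⌊√D⌋ = 18
descent: ρ → (-6,14,6)  [lands on river]
river: ρ → (6,10,-10)
river: ρ → (-10,10,6)
river: ρ → (6,14,-6)
river: ρ → (-6,10,10)
river: ρ → (10,10,-6)
ρ-cycle length = 6 (tail of 1 descent step not counted)

6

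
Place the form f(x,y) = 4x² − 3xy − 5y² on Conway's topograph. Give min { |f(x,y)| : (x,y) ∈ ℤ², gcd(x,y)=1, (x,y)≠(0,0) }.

descent: ρ → (-5,3,4)  [lands on river]
river: ρ → (4,5,-4)
river: ρ → (-4,3,5)
river: ρ → (5,7,-2)
river: ρ → (-2,9,1)
river: ρ → (1,9,-2)
river: ρ → (-2,7,5)
river: ρ → (5,3,-4)
river: ρ → (-4,5,4)
river: ρ → (4,3,-5)
river: ρ → (-5,7,2)
river: ρ → (2,9,-1)
river: ρ → (-1,9,2)
river: ρ → (2,7,-5)
closes: descent 1, river 14
min |a| on river = 1

1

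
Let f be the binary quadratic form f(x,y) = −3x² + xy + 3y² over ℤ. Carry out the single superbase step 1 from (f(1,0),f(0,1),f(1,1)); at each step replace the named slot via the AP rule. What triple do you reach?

start (-3,3,1) = (f(1,0),f(0,1),f(1,1))
replace slot 1: 2·(3+1) − (-3) = 11 → (11,3,1)

11,3,1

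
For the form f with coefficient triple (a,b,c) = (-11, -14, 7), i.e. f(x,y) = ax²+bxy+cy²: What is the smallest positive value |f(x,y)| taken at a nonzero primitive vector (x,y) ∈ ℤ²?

descent: ρ → (7,14,-11)  [lands on river]
river: ρ → (-11,8,10)
river: ρ → (10,12,-9)
river: ρ → (-9,6,13)
river: ρ → (13,20,-2)
river: ρ → (-2,20,13)
river: ρ → (13,6,-9)
river: ρ → (-9,12,10)
river: ρ → (10,8,-11)
river: ρ → (-11,14,7)
closes: descent 1, river 10
min |a| on river = 2

2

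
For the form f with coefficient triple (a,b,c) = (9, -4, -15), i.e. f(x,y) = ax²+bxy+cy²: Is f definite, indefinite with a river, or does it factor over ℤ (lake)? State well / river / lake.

D = b²−4ac = (-4)² − 4·9·(-15) = 556
D > 0 non-square ⇒ indefinite ⇒ periodic river

river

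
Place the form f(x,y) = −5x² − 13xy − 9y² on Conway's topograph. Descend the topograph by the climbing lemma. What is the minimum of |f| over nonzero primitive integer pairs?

translate: b→3 (≡13 mod 10), so (5,13,9)→(5,3,1)
flip: (5,3,1)→(1,-3,5)
translate: b→1 (≡-3 mod 2), so (1,-3,5)→(1,1,3)
reduced (well bottom): (1,1,3) with a≤c, −a<b≤a
well minimum |f| = |-1| = 1 (negative-definite)

1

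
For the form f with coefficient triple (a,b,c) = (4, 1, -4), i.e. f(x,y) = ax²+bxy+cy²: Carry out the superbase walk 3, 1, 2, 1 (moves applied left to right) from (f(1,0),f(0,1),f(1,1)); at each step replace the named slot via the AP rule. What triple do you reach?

start (4,-4,1) = (f(1,0),f(0,1),f(1,1))
replace slot 3: 2·(4+(-4)) − 1 = -1 → (4,-4,-1)
replace slot 1: 2·((-4)+(-1)) − 4 = -14 → (-14,-4,-1)
replace slot 2: 2·((-14)+(-1)) − (-4) = -26 → (-14,-26,-1)
replace slot 1: 2·((-26)+(-1)) − (-14) = -40 → (-40,-26,-1)

-40,-26,-1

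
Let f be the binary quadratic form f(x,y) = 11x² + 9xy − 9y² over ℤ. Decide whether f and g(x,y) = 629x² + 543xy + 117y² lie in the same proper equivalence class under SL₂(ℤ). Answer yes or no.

D₁ = 477, D₂ = 477
river cycle of f (length 8): (-9, 9, 11), (11, 13, -7), (-7, 15, 9), (9, 21, -1), (-1, 21, 9), (9, 15, -7), (-7, 13, 11), (11, 9, -9)
river cycle of g (length 8): (11, 9, -9), (-9, 9, 11), (11, 13, -7), (-7, 15, 9), (9, 21, -1), (-1, 21, 9), (9, 15, -7), (-7, 13, 11)
cycles coincide ⇒ equivalent

yes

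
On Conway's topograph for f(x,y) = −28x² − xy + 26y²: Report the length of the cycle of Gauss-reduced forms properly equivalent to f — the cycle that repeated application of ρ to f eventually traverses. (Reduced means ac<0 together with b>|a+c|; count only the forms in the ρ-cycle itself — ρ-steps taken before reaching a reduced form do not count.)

D = 2913, ⌊√D⌋ = 53
descent: ρ → (26,53,-1)  [lands on river]
river: ρ → (-1,53,26)
river: ρ → (26,51,-3)
river: ρ → (-3,51,26)
ρ-cycle length = 4 (tail of 1 descent step not counted)

4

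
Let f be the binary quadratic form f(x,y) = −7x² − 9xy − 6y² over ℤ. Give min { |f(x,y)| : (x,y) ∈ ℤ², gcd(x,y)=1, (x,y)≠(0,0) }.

translate: b→-5 (≡9 mod 14), so (7,9,6)→(7,-5,4)
flip: (7,-5,4)→(4,5,7)
translate: b→-3 (≡5 mod 8), so (4,5,7)→(4,-3,6)
reduced (well bottom): (4,-3,6) with a≤c, −a<b≤a
well minimum |f| = |-4| = 4 (negative-definite)

4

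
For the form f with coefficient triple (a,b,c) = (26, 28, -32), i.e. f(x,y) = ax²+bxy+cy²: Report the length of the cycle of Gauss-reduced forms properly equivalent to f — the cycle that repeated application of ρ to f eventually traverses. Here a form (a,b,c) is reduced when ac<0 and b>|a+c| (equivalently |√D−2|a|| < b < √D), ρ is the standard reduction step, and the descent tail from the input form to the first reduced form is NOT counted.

D = 4112, ⌊√D⌋ = 64
river: ρ → (-32,36,22)
river: ρ → (22,52,-16)
river: ρ → (-16,44,34)
river: ρ → (34,24,-26)
river: ρ → (-26,28,32)
river: ρ → (32,36,-22)
river: ρ → (-22,52,16)
river: ρ → (16,44,-34)
river: ρ → (-34,24,26)
river: ρ → (26,28,-32)
ρ-cycle length = 10 (tail of 0 descent steps not counted)

10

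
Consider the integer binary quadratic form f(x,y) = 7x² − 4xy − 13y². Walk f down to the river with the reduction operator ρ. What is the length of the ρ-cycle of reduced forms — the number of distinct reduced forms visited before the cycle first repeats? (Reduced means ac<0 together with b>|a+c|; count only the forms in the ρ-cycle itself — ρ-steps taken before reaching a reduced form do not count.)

D = 380, ⌊√D⌋ = 19
descent: ρ → (-13,4,7)
descent: ρ → (7,10,-10)  [lands on river]
river: ρ → (-10,10,7)
river: ρ → (7,18,-2)
river: ρ → (-2,18,7)
ρ-cycle length = 4 (tail of 2 descent steps not counted)

4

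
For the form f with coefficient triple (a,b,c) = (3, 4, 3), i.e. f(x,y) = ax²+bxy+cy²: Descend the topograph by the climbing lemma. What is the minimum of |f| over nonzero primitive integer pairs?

translate: b→-2 (≡4 mod 6), so (3,4,3)→(3,-2,2)
flip: (3,-2,2)→(2,2,3)
reduced (well bottom): (2,2,3) with a≤c, −a<b≤a
well minimum = a = 2

2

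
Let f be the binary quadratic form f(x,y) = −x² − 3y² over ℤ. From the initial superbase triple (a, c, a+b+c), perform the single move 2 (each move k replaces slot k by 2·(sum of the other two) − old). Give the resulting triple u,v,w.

start (-1,-3,-4) = (f(1,0),f(0,1),f(1,1))
replace slot 2: 2·((-1)+(-4)) − (-3) = -7 → (-1,-7,-4)

-1,-7,-4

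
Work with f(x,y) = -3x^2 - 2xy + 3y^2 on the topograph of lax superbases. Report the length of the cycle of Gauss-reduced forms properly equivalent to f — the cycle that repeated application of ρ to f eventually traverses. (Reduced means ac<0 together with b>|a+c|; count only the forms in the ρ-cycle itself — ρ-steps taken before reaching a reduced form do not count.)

D = 40, ⌊√D⌋ = 6
descent: ρ → (3,2,-3)  [lands on river]
river: ρ → (-3,4,2)
river: ρ → (2,4,-3)
river: ρ → (-3,2,3)
river: ρ → (3,4,-2)
river: ρ → (-2,4,3)
ρ-cycle length = 6 (tail of 1 descent step not counted)

6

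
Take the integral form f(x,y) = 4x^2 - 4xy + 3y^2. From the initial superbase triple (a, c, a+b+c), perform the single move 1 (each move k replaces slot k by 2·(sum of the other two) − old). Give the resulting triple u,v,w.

start (4,3,3) = (f(1,0),f(0,1),f(1,1))
replace slot 1: 2·(3+3) − 4 = 8 → (8,3,3)

8,3,3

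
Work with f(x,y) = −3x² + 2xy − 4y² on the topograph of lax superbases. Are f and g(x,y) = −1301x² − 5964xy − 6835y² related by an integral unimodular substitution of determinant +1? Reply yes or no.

D₁ = -44, D₂ = -44
f is negative-definite; reduce −f:
−f: reduced (well bottom): (3,-2,4) with a≤c, −a<b≤a
flip sign back: reduced form of f is (-3,2,-4)
g is negative-definite; reduce −g:
−g: translate: b→760 (≡5964 mod 2602), so (1301,5964,6835)→(1301,760,111)
−g: flip: (1301,760,111)→(111,-760,1301)
−g: translate: b→-94 (≡-760 mod 222), so (111,-760,1301)→(111,-94,20)
−g: flip: (111,-94,20)→(20,94,111)
−g: translate: b→14 (≡94 mod 40), so (20,94,111)→(20,14,3)
−g: flip: (20,14,3)→(3,-14,20)
−g: translate: b→-2 (≡-14 mod 6), so (3,-14,20)→(3,-2,4)
−g: reduced (well bottom): (3,-2,4) with a≤c, −a<b≤a
flip sign back: reduced form of g is (-3,2,-4)
reduced forms (-3, 2, -4) vs (-3, 2, -4) ⇒ equivalent

yes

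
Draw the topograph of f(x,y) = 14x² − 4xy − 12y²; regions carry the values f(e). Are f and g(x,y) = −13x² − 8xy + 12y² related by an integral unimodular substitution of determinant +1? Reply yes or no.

D₁ = 688, D₂ = 688
river cycle of f (length 10): (-12, 4, 14), (14, 24, -2), (-2, 24, 14), (14, 4, -12), (-12, 20, 6), (6, 16, -18), (-18, 20, 4), (4, 20, -18), (-18, 16, 6), (6, 20, -12)
river cycle of g (length 16): (12, 8, -13), (-13, 18, 7), (7, 24, -4), (-4, 24, 7), (7, 18, -13), (-13, 8, 12), (12, 16, -9), (-9, 20, 8), (8, 12, -17), (-17, 22, 3), … (6 more)
cycles differ ⇒ inequivalent

no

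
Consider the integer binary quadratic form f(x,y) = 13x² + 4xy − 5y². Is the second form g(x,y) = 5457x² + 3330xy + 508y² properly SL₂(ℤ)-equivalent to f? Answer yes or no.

D₁ = 276, D₂ = 276
river cycle of f (length 8): (-5, 16, 1), (1, 16, -5), (-5, 14, 4), (4, 10, -11), (-11, 12, 3), (3, 12, -11), (-11, 10, 4), (4, 14, -5)
river cycle of g (length 8): (4, 14, -5), (-5, 16, 1), (1, 16, -5), (-5, 14, 4), (4, 10, -11), (-11, 12, 3), (3, 12, -11), (-11, 10, 4)
cycles coincide ⇒ equivalent

yes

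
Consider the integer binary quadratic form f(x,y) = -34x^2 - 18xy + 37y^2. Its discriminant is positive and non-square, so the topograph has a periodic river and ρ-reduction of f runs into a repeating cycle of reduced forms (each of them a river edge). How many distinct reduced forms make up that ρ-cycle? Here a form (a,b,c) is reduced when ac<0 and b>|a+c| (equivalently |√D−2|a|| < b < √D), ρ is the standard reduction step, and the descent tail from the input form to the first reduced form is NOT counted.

D = 5356, ⌊√D⌋ = 73
descent: ρ → (37,18,-34)  [lands on river]
river: ρ → (-34,50,21)
river: ρ → (21,34,-50)
river: ρ → (-50,66,5)
river: ρ → (5,64,-63)
river: ρ → (-63,62,6)
river: ρ → (6,70,-19)
river: ρ → (-19,44,45)
river: ρ → (45,46,-18)
river: ρ → (-18,62,21)
river: ρ → (21,64,-15)
river: ρ → (-15,56,37)
ρ-cycle length = 12 (tail of 1 descent step not counted)

12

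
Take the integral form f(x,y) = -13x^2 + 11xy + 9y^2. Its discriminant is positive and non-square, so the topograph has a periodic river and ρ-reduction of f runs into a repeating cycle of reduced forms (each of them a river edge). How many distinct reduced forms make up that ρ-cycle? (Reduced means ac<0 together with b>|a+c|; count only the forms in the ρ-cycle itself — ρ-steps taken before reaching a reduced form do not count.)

D = 589, ⌊√D⌋ = 24
river: ρ → (9,7,-15)
river: ρ → (-15,23,1)
river: ρ → (1,23,-15)
river: ρ → (-15,7,9)
river: ρ → (9,11,-13)
river: ρ → (-13,15,7)
river: ρ → (7,13,-15)
river: ρ → (-15,17,5)
river: ρ → (5,23,-3)
river: ρ → (-3,19,19)
river: ρ → (19,19,-3)
river: ρ → (-3,23,5)
river: ρ → (5,17,-15)
river: ρ → (-15,13,7)
river: ρ → (7,15,-13)
river: ρ → (-13,11,9)
ρ-cycle length = 16 (tail of 0 descent steps not counted)

16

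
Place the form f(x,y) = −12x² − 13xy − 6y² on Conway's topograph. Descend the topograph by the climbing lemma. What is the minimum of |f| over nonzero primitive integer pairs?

translate: b→-11 (≡13 mod 24), so (12,13,6)→(12,-11,5)
flip: (12,-11,5)→(5,11,12)
translate: b→1 (≡11 mod 10), so (5,11,12)→(5,1,6)
reduced (well bottom): (5,1,6) with a≤c, −a<b≤a
well minimum |f| = |-5| = 5 (negative-definite)

5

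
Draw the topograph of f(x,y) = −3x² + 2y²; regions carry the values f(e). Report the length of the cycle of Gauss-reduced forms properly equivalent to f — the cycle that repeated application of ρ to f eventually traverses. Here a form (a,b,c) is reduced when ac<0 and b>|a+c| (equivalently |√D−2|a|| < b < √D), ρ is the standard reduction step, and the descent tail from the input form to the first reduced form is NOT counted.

D = 24, ⌊√D⌋ = 4
descent: ρ → (2,4,-1)  [lands on river]
river: ρ → (-1,4,2)
ρ-cycle length = 2 (tail of 1 descent step not counted)

2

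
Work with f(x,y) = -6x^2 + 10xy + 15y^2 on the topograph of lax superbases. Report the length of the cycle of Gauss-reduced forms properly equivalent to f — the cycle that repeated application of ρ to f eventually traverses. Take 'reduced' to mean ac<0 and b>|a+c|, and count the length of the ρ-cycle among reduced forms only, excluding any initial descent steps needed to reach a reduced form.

D = 460, ⌊√D⌋ = 21
river: ρ → (15,20,-1)
river: ρ → (-1,20,15)
river: ρ → (15,10,-6)
river: ρ → (-6,14,11)
river: ρ → (11,8,-9)
river: ρ → (-9,10,10)
river: ρ → (10,10,-9)
river: ρ → (-9,8,11)
river: ρ → (11,14,-6)
river: ρ → (-6,10,15)
ρ-cycle length = 10 (tail of 0 descent steps not counted)

10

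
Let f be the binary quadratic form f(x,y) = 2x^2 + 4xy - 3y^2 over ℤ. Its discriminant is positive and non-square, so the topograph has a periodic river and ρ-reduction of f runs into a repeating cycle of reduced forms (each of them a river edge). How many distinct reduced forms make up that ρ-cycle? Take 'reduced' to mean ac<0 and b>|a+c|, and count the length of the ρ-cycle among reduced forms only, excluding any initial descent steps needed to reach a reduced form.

D = 40, ⌊√D⌋ = 6
river: ρ → (-3,2,3)
river: ρ → (3,4,-2)
river: ρ → (-2,4,3)
river: ρ → (3,2,-3)
river: ρ → (-3,4,2)
river: ρ → (2,4,-3)
ρ-cycle length = 6 (tail of 0 descent steps not counted)

6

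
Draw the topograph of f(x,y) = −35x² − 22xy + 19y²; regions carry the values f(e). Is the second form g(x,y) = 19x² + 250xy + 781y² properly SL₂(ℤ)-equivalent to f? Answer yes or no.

D₁ = 3144, D₂ = 3144
river cycle of f (length 6): (19, 22, -35), (-35, 48, 6), (6, 48, -35), (-35, 22, 19), (19, 54, -3), (-3, 54, 19)
river cycle of g (length 6): (19, 22, -35), (-35, 48, 6), (6, 48, -35), (-35, 22, 19), (19, 54, -3), (-3, 54, 19)
cycles coincide ⇒ equivalent

yes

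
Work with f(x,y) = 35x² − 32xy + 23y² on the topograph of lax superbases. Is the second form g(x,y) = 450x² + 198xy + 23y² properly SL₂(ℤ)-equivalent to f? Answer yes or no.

D₁ = -2196, D₂ = -2196
f: flip: (35,-32,23)→(23,32,35)
f: translate: b→-14 (≡32 mod 46), so (23,32,35)→(23,-14,26)
f: reduced (well bottom): (23,-14,26) with a≤c, −a<b≤a
g: flip: (450,198,23)→(23,-198,450)
g: translate: b→-14 (≡-198 mod 46), so (23,-198,450)→(23,-14,26)
g: reduced (well bottom): (23,-14,26) with a≤c, −a<b≤a
reduced forms (23, -14, 26) vs (23, -14, 26) ⇒ equivalent

yes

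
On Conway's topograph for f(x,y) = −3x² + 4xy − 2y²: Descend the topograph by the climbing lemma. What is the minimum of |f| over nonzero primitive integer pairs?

translate: b→2 (≡-4 mod 6), so (3,-4,2)→(3,2,1)
flip: (3,2,1)→(1,-2,3)
translate: b→0 (≡-2 mod 2), so (1,-2,3)→(1,0,2)
reduced (well bottom): (1,0,2) with a≤c, −a<b≤a
well minimum |f| = |-1| = 1 (negative-definite)

1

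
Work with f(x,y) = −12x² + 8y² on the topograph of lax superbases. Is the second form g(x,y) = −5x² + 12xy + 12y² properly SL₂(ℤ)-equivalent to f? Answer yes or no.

D₁ = 384, D₂ = 384
river cycle of f (length 2): (8, 16, -4), (-4, 16, 8)
river cycle of g (length 4): (12, 12, -5), (-5, 18, 3), (3, 18, -5), (-5, 12, 12)
cycles differ ⇒ inequivalent

no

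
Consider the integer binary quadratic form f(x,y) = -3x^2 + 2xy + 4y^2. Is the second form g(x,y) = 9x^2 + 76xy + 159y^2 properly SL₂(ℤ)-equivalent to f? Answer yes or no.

D₁ = 52, D₂ = 52
river cycle of f (length 10): (4, 6, -1), (-1, 6, 4), (4, 2, -3), (-3, 4, 3), (3, 2, -4), (-4, 6, 1), (1, 6, -4), (-4, 2, 3), (3, 4, -3), (-3, 2, 4)
river cycle of g (length 10): (-1, 6, 4), (4, 2, -3), (-3, 4, 3), (3, 2, -4), (-4, 6, 1), (1, 6, -4), (-4, 2, 3), (3, 4, -3), (-3, 2, 4), (4, 6, -1)
cycles coincide ⇒ equivalent

yes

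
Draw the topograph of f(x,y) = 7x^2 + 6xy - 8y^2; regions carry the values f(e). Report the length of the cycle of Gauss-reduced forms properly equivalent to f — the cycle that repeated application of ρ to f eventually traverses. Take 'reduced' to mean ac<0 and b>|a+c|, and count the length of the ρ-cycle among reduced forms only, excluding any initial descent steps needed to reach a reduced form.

D = 260, ⌊√D⌋ = 16
river: ρ → (-8,10,5)
river: ρ → (5,10,-8)
river: ρ → (-8,6,7)
river: ρ → (7,8,-7)
river: ρ → (-7,6,8)
river: ρ → (8,10,-5)
river: ρ → (-5,10,8)
river: ρ → (8,6,-7)
river: ρ → (-7,8,7)
river: ρ → (7,6,-8)
ρ-cycle length = 10 (tail of 0 descent steps not counted)

10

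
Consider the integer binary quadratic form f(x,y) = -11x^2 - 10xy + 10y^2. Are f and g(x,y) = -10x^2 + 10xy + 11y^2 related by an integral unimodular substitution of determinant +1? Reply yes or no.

D₁ = 540, D₂ = 540
river cycle of f (length 8): (10, 10, -11), (-11, 12, 9), (9, 6, -14), (-14, 22, 1), (1, 22, -14), (-14, 6, 9), (9, 12, -11), (-11, 10, 10)
river cycle of g (length 8): (11, 12, -9), (-9, 6, 14), (14, 22, -1), (-1, 22, 14), (14, 6, -9), (-9, 12, 11), (11, 10, -10), (-10, 10, 11)
cycles differ ⇒ inequivalent

no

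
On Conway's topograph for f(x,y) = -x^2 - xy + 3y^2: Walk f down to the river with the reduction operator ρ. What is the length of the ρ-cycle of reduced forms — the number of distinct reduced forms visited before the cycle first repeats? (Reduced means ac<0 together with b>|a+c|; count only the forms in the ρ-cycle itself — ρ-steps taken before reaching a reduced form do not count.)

D = 13, ⌊√D⌋ = 3
descent: ρ → (3,1,-1)
descent: ρ → (-1,3,1)  [lands on river]
river: ρ → (1,3,-1)
ρ-cycle length = 2 (tail of 2 descent steps not counted)

2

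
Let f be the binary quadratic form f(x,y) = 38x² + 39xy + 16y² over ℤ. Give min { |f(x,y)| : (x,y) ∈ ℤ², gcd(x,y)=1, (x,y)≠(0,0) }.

translate: b→-37 (≡39 mod 76), so (38,39,16)→(38,-37,15)
flip: (38,-37,15)→(15,37,38)
translate: b→7 (≡37 mod 30), so (15,37,38)→(15,7,16)
reduced (well bottom): (15,7,16) with a≤c, −a<b≤a
well minimum = a = 15

15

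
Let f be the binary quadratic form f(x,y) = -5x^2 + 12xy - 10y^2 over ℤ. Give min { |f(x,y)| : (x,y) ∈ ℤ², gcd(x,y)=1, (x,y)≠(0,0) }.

translate: b→-2 (≡-12 mod 10), so (5,-12,10)→(5,-2,3)
flip: (5,-2,3)→(3,2,5)
reduced (well bottom): (3,2,5) with a≤c, −a<b≤a
well minimum |f| = |-3| = 3 (negative-definite)

3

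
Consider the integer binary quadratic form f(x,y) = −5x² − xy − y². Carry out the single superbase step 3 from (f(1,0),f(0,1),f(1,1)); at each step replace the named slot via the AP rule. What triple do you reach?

start (-5,-1,-7) = (f(1,0),f(0,1),f(1,1))
replace slot 3: 2·((-5)+(-1)) − (-7) = -5 → (-5,-1,-5)

-5,-1,-5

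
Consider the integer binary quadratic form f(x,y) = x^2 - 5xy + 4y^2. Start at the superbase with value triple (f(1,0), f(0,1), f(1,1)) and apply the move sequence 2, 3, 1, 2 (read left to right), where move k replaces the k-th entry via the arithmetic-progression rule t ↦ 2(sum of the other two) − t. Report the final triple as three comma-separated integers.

start (1,4,0) = (f(1,0),f(0,1),f(1,1))
replace slot 2: 2·(1+0) − 4 = -2 → (1,-2,0)
replace slot 3: 2·(1+(-2)) − 0 = -2 → (1,-2,-2)
replace slot 1: 2·((-2)+(-2)) − 1 = -9 → (-9,-2,-2)
replace slot 2: 2·((-9)+(-2)) − (-2) = -20 → (-9,-20,-2)

-9,-20,-2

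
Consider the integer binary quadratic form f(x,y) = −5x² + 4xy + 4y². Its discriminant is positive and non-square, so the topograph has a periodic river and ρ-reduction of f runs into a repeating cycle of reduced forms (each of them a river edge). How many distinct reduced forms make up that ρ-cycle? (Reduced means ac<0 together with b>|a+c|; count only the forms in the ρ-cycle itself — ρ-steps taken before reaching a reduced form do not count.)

D = 96, ⌊√D⌋ = 9
river: ρ → (4,4,-5)
river: ρ → (-5,6,3)
river: ρ → (3,6,-5)
river: ρ → (-5,4,4)
ρ-cycle length = 4 (tail of 0 descent steps not counted)

4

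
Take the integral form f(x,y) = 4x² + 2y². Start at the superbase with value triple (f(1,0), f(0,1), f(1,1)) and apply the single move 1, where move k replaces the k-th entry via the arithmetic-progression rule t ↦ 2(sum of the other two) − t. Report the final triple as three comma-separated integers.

start (4,2,6) = (f(1,0),f(0,1),f(1,1))
replace slot 1: 2·(2+6) − 4 = 12 → (12,2,6)

12,2,6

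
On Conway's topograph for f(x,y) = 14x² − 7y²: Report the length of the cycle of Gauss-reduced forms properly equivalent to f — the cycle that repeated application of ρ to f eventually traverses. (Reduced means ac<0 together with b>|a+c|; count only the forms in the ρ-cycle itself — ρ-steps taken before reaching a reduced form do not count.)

D = 392, ⌊√D⌋ = 19
descent: ρ → (-7,14,7)  [lands on river]
river: ρ → (7,14,-7)
ρ-cycle length = 2 (tail of 1 descent step not counted)

2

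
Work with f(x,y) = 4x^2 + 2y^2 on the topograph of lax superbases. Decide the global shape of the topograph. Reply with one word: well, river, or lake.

D = b²−4ac = 0² − 4·4·2 = -32
D < 0 ⇒ definite ⇒ every region one sign ⇒ single well

well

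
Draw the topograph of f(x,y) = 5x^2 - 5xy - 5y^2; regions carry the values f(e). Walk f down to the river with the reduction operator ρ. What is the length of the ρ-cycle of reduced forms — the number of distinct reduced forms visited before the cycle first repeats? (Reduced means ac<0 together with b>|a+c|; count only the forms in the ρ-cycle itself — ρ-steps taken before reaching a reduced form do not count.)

D = 125, ⌊√D⌋ = 11
descent: ρ → (-5,5,5)  [lands on river]
river: ρ → (5,5,-5)
ρ-cycle length = 2 (tail of 1 descent step not counted)

2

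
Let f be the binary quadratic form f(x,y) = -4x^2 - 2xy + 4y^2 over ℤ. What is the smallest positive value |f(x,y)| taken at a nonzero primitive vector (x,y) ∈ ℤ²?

descent: ρ → (4,2,-4)  [lands on river]
river: ρ → (-4,6,2)
river: ρ → (2,6,-4)
river: ρ → (-4,2,4)
river: ρ → (4,6,-2)
river: ρ → (-2,6,4)
closes: descent 1, river 6
min |a| on river = 2

2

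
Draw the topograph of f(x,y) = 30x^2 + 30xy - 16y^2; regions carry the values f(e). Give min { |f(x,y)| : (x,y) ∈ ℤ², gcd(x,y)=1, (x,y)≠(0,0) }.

river: ρ → (-16,34,26)
river: ρ → (26,18,-24)
river: ρ → (-24,30,20)
river: ρ → (20,50,-4)
river: ρ → (-4,46,44)
river: ρ → (44,42,-6)
river: ρ → (-6,42,44)
river: ρ → (44,46,-4)
river: ρ → (-4,50,20)
river: ρ → (20,30,-24)
river: ρ → (-24,18,26)
river: ρ → (26,34,-16)
river: ρ → (-16,30,30)
river: ρ → (30,30,-16)
closes: descent 0, river 14
min |a| on river = 4

4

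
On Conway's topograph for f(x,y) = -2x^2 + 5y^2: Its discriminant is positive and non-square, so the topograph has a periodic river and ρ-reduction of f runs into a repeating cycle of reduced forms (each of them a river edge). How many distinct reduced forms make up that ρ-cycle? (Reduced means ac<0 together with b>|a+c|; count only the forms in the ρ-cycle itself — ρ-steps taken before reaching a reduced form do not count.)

D = 40, ⌊√D⌋ = 6
descent: ρ → (5,0,-2)
descent: ρ → (-2,4,3)  [lands on river]
river: ρ → (3,2,-3)
river: ρ → (-3,4,2)
river: ρ → (2,4,-3)
river: ρ → (-3,2,3)
river: ρ → (3,4,-2)
ρ-cycle length = 6 (tail of 2 descent steps not counted)

6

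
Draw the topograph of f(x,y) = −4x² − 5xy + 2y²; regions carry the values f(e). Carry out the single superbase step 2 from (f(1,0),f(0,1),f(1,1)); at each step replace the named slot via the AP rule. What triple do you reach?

start (-4,2,-7) = (f(1,0),f(0,1),f(1,1))
replace slot 2: 2·((-4)+(-7)) − 2 = -24 → (-4,-24,-7)

-4,-24,-7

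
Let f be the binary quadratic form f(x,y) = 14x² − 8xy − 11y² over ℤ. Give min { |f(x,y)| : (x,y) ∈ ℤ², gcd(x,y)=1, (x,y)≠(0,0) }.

descent: ρ → (-11,8,14)  [lands on river]
river: ρ → (14,20,-5)
river: ρ → (-5,20,14)
river: ρ → (14,8,-11)
river: ρ → (-11,14,11)
river: ρ → (11,8,-14)
river: ρ → (-14,20,5)
river: ρ → (5,20,-14)
river: ρ → (-14,8,11)
river: ρ → (11,14,-11)
closes: descent 1, river 10
min |a| on river = 5

5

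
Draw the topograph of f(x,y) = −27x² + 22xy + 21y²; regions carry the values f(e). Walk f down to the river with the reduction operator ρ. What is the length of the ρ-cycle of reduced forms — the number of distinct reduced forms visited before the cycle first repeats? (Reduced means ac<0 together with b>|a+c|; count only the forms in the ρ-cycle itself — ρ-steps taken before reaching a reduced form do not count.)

D = 2752, ⌊√D⌋ = 52
river: ρ → (21,20,-28)
river: ρ → (-28,36,13)
river: ρ → (13,42,-19)
river: ρ → (-19,34,21)
river: ρ → (21,50,-3)
river: ρ → (-3,52,4)
river: ρ → (4,52,-3)
river: ρ → (-3,50,21)
river: ρ → (21,34,-19)
river: ρ → (-19,42,13)
river: ρ → (13,36,-28)
river: ρ → (-28,20,21)
river: ρ → (21,22,-27)
river: ρ → (-27,32,16)
river: ρ → (16,32,-27)
river: ρ → (-27,22,21)
ρ-cycle length = 16 (tail of 0 descent steps not counted)

16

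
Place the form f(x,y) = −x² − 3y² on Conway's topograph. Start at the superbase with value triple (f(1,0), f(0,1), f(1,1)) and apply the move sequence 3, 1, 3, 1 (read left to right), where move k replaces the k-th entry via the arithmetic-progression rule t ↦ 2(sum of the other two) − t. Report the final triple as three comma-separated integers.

start (-1,-3,-4) = (f(1,0),f(0,1),f(1,1))
replace slot 3: 2·((-1)+(-3)) − (-4) = -4 → (-1,-3,-4)
replace slot 1: 2·((-3)+(-4)) − (-1) = -13 → (-13,-3,-4)
replace slot 3: 2·((-13)+(-3)) − (-4) = -28 → (-13,-3,-28)
replace slot 1: 2·((-3)+(-28)) − (-13) = -49 → (-49,-3,-28)

-49,-3,-28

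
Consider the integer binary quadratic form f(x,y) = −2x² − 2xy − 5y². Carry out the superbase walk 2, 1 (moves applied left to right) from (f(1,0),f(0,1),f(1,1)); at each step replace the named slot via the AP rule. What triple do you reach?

start (-2,-5,-9) = (f(1,0),f(0,1),f(1,1))
replace slot 2: 2·((-2)+(-9)) − (-5) = -17 → (-2,-17,-9)
replace slot 1: 2·((-17)+(-9)) − (-2) = -50 → (-50,-17,-9)

-50,-17,-9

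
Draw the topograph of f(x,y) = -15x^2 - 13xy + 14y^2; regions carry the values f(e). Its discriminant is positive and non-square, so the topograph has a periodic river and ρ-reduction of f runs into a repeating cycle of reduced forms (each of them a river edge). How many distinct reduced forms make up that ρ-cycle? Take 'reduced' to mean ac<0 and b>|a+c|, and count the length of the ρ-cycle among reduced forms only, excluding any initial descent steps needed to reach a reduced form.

D = 1009, ⌊√D⌋ = 31
descent: ρ → (14,13,-15)  [lands on river]
river: ρ → (-15,17,12)
river: ρ → (12,31,-1)
river: ρ → (-1,31,12)
river: ρ → (12,17,-15)
river: ρ → (-15,13,14)
river: ρ → (14,15,-14)
river: ρ → (-14,13,15)
river: ρ → (15,17,-12)
river: ρ → (-12,31,1)
river: ρ → (1,31,-12)
river: ρ → (-12,17,15)
river: ρ → (15,13,-14)
river: ρ → (-14,15,14)
ρ-cycle length = 14 (tail of 1 descent step not counted)

14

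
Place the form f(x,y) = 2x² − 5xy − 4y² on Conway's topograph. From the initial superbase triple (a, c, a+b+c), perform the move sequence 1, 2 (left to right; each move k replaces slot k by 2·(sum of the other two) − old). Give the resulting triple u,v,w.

start (2,-4,-7) = (f(1,0),f(0,1),f(1,1))
replace slot 1: 2·((-4)+(-7)) − 2 = -24 → (-24,-4,-7)
replace slot 2: 2·((-24)+(-7)) − (-4) = -58 → (-24,-58,-7)

-24,-58,-7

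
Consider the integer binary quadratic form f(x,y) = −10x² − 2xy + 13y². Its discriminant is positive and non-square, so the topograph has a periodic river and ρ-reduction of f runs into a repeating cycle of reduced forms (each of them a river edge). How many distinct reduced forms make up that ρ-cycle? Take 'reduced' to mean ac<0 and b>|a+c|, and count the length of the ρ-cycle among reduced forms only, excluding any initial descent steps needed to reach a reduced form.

D = 524, ⌊√D⌋ = 22
descent: ρ → (13,2,-10)
descent: ρ → (-10,18,5)  [lands on river]
river: ρ → (5,22,-2)
river: ρ → (-2,22,5)
river: ρ → (5,18,-10)
river: ρ → (-10,22,1)
river: ρ → (1,22,-10)
ρ-cycle length = 6 (tail of 2 descent steps not counted)

6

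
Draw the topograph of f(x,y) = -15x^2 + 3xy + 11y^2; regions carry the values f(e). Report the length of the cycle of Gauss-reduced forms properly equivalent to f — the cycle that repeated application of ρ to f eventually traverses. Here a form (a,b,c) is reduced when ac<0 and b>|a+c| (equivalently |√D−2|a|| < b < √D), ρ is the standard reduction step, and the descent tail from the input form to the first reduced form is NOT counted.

D = 669, ⌊√D⌋ = 25
descent: ρ → (11,19,-7)  [lands on river]
river: ρ → (-7,23,5)
river: ρ → (5,17,-19)
river: ρ → (-19,21,3)
river: ρ → (3,21,-19)
river: ρ → (-19,17,5)
river: ρ → (5,23,-7)
river: ρ → (-7,19,11)
river: ρ → (11,25,-1)
river: ρ → (-1,25,11)
ρ-cycle length = 10 (tail of 1 descent step not counted)

10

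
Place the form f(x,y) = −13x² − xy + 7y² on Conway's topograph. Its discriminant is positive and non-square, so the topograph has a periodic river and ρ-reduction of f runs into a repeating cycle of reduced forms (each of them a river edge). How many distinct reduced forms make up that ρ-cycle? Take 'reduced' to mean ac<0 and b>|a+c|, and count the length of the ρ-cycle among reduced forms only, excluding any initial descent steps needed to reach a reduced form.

D = 365, ⌊√D⌋ = 19
descent: ρ → (7,15,-5)  [lands on river]
river: ρ → (-5,15,7)
river: ρ → (7,13,-7)
river: ρ → (-7,15,5)
river: ρ → (5,15,-7)
river: ρ → (-7,13,7)
ρ-cycle length = 6 (tail of 1 descent step not counted)

6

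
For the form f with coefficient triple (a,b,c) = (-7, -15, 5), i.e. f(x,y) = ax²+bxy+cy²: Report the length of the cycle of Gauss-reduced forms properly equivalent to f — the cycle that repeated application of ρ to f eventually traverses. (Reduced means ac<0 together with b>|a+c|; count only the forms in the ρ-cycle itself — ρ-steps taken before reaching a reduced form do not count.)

D = 365, ⌊√D⌋ = 19
descent: ρ → (5,15,-7)  [lands on river]
river: ρ → (-7,13,7)
river: ρ → (7,15,-5)
river: ρ → (-5,15,7)
river: ρ → (7,13,-7)
river: ρ → (-7,15,5)
ρ-cycle length = 6 (tail of 1 descent step not counted)

6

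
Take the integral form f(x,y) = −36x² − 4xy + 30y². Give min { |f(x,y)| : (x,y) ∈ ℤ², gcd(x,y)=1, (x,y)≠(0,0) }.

descent: ρ → (30,64,-2)  [lands on river]
river: ρ → (-2,64,30)
river: ρ → (30,56,-10)
river: ρ → (-10,64,6)
river: ρ → (6,56,-50)
river: ρ → (-50,44,12)
river: ρ → (12,52,-34)
river: ρ → (-34,16,30)
river: ρ → (30,44,-20)
river: ρ → (-20,36,38)
river: ρ → (38,40,-18)
river: ρ → (-18,32,46)
river: ρ → (46,60,-4)
river: ρ → (-4,60,46)
river: ρ → (46,32,-18)
river: ρ → (-18,40,38)
river: ρ → (38,36,-20)
river: ρ → (-20,44,30)
river: ρ → (30,16,-34)
river: ρ → (-34,52,12)
river: ρ → (12,44,-50)
river: ρ → (-50,56,6)
river: ρ → (6,64,-10)
river: ρ → (-10,56,30)
closes: descent 1, river 24
min |a| on river = 2

2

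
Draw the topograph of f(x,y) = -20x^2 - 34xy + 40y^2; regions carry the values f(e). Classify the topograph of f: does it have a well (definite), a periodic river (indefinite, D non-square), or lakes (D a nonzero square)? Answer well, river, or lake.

D = b²−4ac = (-34)² − 4·(-20)·40 = 4356
D = 66² is a perfect square ⇒ form factors over ℤ ⇒ lakes

lake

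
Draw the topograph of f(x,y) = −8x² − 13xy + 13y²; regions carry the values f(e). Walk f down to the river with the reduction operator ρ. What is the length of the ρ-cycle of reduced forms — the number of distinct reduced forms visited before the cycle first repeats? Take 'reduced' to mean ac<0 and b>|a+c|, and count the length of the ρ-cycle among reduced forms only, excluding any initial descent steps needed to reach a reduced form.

D = 585, ⌊√D⌋ = 24
descent: ρ → (13,13,-8)  [lands on river]
river: ρ → (-8,19,7)
river: ρ → (7,23,-2)
river: ρ → (-2,21,18)
river: ρ → (18,15,-5)
river: ρ → (-5,15,18)
river: ρ → (18,21,-2)
river: ρ → (-2,23,7)
river: ρ → (7,19,-8)
river: ρ → (-8,13,13)
ρ-cycle length = 10 (tail of 1 descent step not counted)

10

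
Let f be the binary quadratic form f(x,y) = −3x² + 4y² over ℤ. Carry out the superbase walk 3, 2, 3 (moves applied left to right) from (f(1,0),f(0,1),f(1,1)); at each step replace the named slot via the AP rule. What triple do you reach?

start (-3,4,1) = (f(1,0),f(0,1),f(1,1))
replace slot 3: 2·((-3)+4) − 1 = 1 → (-3,4,1)
replace slot 2: 2·((-3)+1) − 4 = -8 → (-3,-8,1)
replace slot 3: 2·((-3)+(-8)) − 1 = -23 → (-3,-8,-23)

-3,-8,-23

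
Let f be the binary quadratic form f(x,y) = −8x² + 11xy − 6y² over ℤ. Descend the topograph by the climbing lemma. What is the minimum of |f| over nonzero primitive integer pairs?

translate: b→5 (≡-11 mod 16), so (8,-11,6)→(8,5,3)
flip: (8,5,3)→(3,-5,8)
translate: b→1 (≡-5 mod 6), so (3,-5,8)→(3,1,6)
reduced (well bottom): (3,1,6) with a≤c, −a<b≤a
well minimum |f| = |-3| = 3 (negative-definite)

3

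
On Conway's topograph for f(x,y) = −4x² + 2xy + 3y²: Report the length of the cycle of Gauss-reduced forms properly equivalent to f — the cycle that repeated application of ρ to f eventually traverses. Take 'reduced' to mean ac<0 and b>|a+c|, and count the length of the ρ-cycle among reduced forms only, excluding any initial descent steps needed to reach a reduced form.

D = 52, ⌊√D⌋ = 7
river: ρ → (3,4,-3)
river: ρ → (-3,2,4)
river: ρ → (4,6,-1)
river: ρ → (-1,6,4)
river: ρ → (4,2,-3)
river: ρ → (-3,4,3)
river: ρ → (3,2,-4)
river: ρ → (-4,6,1)
river: ρ → (1,6,-4)
river: ρ → (-4,2,3)
ρ-cycle length = 10 (tail of 0 descent steps not counted)

10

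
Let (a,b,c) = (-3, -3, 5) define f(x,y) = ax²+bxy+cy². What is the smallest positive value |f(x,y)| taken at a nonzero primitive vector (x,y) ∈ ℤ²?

descent: ρ → (5,3,-3)  [lands on river]
river: ρ → (-3,3,5)
river: ρ → (5,7,-1)
river: ρ → (-1,7,5)
closes: descent 1, river 4
min |a| on river = 1

1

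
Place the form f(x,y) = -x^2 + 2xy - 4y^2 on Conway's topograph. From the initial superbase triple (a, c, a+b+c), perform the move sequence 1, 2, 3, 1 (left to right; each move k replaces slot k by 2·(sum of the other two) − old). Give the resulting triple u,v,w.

start (-1,-4,-3) = (f(1,0),f(0,1),f(1,1))
replace slot 1: 2·((-4)+(-3)) − (-1) = -13 → (-13,-4,-3)
replace slot 2: 2·((-13)+(-3)) − (-4) = -28 → (-13,-28,-3)
replace slot 3: 2·((-13)+(-28)) − (-3) = -79 → (-13,-28,-79)
replace slot 1: 2·((-28)+(-79)) − (-13) = -201 → (-201,-28,-79)

-201,-28,-79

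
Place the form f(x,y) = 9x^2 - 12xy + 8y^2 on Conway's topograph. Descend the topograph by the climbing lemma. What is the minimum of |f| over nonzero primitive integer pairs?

translate: b→6 (≡-12 mod 18), so (9,-12,8)→(9,6,5)
flip: (9,6,5)→(5,-6,9)
translate: b→4 (≡-6 mod 10), so (5,-6,9)→(5,4,8)
reduced (well bottom): (5,4,8) with a≤c, −a<b≤a
well minimum = a = 5

5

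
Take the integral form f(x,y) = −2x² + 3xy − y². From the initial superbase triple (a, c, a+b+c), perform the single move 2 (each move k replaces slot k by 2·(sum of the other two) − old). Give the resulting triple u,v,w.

start (-2,-1,0) = (f(1,0),f(0,1),f(1,1))
replace slot 2: 2·((-2)+0) − (-1) = -3 → (-2,-3,0)

-2,-3,0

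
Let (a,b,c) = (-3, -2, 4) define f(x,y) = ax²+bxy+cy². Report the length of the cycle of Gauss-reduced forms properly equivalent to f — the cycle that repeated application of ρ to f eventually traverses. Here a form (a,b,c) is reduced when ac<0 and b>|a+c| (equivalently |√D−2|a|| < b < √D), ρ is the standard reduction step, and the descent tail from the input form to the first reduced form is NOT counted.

D = 52, ⌊√D⌋ = 7
descent: ρ → (4,2,-3)  [lands on river]
river: ρ → (-3,4,3)
river: ρ → (3,2,-4)
river: ρ → (-4,6,1)
river: ρ → (1,6,-4)
river: ρ → (-4,2,3)
river: ρ → (3,4,-3)
river: ρ → (-3,2,4)
river: ρ → (4,6,-1)
river: ρ → (-1,6,4)
ρ-cycle length = 10 (tail of 1 descent step not counted)

10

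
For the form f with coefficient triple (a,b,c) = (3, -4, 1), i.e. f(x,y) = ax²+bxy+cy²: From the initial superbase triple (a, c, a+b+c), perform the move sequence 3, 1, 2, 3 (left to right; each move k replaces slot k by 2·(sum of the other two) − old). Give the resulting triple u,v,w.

start (3,1,0) = (f(1,0),f(0,1),f(1,1))
replace slot 3: 2·(3+1) − 0 = 8 → (3,1,8)
replace slot 1: 2·(1+8) − 3 = 15 → (15,1,8)
replace slot 2: 2·(15+8) − 1 = 45 → (15,45,8)
replace slot 3: 2·(15+45) − 8 = 112 → (15,45,112)

15,45,112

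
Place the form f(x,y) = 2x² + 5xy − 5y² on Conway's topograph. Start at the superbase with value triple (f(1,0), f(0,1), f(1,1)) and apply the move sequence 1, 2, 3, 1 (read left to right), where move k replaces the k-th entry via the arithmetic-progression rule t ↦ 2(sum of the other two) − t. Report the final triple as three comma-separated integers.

start (2,-5,2) = (f(1,0),f(0,1),f(1,1))
replace slot 1: 2·((-5)+2) − 2 = -8 → (-8,-5,2)
replace slot 2: 2·((-8)+2) − (-5) = -7 → (-8,-7,2)
replace slot 3: 2·((-8)+(-7)) − 2 = -32 → (-8,-7,-32)
replace slot 1: 2·((-7)+(-32)) − (-8) = -70 → (-70,-7,-32)

-70,-7,-32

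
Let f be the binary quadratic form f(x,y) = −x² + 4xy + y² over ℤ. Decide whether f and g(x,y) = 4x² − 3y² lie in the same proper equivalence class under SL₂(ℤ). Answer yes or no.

D₁ = 20, D₂ = 48
discriminants differ ⇒ not SL₂(ℤ)-equivalent

no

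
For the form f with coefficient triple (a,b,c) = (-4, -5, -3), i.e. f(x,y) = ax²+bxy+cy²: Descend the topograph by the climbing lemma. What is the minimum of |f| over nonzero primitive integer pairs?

translate: b→-3 (≡5 mod 8), so (4,5,3)→(4,-3,2)
flip: (4,-3,2)→(2,3,4)
translate: b→-1 (≡3 mod 4), so (2,3,4)→(2,-1,3)
reduced (well bottom): (2,-1,3) with a≤c, −a<b≤a
well minimum |f| = |-2| = 2 (negative-definite)

2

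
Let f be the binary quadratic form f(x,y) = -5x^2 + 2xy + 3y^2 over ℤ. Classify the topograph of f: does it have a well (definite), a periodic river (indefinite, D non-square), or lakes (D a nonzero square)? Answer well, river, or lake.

D = b²−4ac = 2² − 4·(-5)·3 = 64
D = 8² is a perfect square ⇒ form factors over ℤ ⇒ lakes

lake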